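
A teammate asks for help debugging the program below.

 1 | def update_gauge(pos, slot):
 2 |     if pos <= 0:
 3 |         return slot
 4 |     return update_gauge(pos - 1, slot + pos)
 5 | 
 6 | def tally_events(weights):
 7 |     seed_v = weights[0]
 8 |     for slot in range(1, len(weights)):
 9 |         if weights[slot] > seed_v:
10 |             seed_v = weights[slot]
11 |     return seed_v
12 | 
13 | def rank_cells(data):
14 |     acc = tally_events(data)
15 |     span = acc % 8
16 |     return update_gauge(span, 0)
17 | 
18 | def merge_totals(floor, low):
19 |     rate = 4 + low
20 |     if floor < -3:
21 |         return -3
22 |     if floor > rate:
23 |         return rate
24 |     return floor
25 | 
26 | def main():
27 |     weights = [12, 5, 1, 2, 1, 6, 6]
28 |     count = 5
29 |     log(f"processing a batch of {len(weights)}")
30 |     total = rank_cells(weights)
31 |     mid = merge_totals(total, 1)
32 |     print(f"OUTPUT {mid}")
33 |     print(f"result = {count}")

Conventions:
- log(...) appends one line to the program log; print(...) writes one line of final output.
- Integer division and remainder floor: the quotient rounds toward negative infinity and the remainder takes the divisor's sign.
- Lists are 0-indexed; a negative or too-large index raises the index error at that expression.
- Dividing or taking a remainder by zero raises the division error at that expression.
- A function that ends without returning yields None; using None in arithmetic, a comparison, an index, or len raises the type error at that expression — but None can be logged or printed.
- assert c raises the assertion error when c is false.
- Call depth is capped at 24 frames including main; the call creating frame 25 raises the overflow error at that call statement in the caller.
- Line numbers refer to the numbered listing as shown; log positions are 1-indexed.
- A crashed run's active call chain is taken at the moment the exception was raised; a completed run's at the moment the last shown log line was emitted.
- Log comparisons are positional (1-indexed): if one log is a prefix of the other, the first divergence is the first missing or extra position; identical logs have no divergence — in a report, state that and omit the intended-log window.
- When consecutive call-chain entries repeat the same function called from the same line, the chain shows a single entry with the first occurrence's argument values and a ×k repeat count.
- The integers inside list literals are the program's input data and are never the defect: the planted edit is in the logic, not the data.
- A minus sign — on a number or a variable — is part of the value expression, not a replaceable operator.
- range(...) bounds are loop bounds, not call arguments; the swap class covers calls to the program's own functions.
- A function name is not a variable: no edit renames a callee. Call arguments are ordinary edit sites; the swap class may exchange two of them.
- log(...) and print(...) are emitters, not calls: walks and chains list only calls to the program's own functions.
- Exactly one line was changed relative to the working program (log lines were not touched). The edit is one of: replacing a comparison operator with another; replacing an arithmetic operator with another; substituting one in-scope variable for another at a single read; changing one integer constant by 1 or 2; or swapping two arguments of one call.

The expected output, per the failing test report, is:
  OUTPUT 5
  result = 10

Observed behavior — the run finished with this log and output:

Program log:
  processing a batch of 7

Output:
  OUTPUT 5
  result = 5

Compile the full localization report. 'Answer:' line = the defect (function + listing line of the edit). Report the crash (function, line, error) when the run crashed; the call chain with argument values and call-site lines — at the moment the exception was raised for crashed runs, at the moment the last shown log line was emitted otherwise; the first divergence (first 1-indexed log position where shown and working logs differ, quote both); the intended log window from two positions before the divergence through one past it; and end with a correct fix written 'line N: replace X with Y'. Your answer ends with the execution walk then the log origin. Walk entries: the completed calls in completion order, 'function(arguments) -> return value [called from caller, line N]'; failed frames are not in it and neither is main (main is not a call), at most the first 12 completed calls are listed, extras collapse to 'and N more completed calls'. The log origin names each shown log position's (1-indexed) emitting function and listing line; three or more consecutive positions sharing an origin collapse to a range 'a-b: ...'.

Answer: the defect is in main at line 33.
Key observation: The two runs log identically and part ways only at the printed values.
Call chain: main.
First divergence: none (the log streams are identical).
Execution walk:
  tally_events([12, 5, 1, 2, 1, 6, 6]) -> 12  [called from rank_cells, line 14]
  update_gauge(0, 10) -> 10  [called from update_gauge, line 4]
  update_gauge(1, 9) -> 10  [called from update_gauge, line 4]
  update_gauge(2, 7) -> 10  [called from update_gauge, line 4]
  update_gauge(3, 4) -> 10  [called from update_gauge, line 4]
  update_gauge(4, 0) -> 10  [called from rank_cells, line 16]
  rank_cells([12, 5, 1, 2, 1, 6, 6]) -> 10  [called from main, line 30]
  merge_totals(10, 1) -> 5  [called from main, line 31]
Log origin:
  1: from main, line 29
A correct fix: line 33: replace `count` with `total`.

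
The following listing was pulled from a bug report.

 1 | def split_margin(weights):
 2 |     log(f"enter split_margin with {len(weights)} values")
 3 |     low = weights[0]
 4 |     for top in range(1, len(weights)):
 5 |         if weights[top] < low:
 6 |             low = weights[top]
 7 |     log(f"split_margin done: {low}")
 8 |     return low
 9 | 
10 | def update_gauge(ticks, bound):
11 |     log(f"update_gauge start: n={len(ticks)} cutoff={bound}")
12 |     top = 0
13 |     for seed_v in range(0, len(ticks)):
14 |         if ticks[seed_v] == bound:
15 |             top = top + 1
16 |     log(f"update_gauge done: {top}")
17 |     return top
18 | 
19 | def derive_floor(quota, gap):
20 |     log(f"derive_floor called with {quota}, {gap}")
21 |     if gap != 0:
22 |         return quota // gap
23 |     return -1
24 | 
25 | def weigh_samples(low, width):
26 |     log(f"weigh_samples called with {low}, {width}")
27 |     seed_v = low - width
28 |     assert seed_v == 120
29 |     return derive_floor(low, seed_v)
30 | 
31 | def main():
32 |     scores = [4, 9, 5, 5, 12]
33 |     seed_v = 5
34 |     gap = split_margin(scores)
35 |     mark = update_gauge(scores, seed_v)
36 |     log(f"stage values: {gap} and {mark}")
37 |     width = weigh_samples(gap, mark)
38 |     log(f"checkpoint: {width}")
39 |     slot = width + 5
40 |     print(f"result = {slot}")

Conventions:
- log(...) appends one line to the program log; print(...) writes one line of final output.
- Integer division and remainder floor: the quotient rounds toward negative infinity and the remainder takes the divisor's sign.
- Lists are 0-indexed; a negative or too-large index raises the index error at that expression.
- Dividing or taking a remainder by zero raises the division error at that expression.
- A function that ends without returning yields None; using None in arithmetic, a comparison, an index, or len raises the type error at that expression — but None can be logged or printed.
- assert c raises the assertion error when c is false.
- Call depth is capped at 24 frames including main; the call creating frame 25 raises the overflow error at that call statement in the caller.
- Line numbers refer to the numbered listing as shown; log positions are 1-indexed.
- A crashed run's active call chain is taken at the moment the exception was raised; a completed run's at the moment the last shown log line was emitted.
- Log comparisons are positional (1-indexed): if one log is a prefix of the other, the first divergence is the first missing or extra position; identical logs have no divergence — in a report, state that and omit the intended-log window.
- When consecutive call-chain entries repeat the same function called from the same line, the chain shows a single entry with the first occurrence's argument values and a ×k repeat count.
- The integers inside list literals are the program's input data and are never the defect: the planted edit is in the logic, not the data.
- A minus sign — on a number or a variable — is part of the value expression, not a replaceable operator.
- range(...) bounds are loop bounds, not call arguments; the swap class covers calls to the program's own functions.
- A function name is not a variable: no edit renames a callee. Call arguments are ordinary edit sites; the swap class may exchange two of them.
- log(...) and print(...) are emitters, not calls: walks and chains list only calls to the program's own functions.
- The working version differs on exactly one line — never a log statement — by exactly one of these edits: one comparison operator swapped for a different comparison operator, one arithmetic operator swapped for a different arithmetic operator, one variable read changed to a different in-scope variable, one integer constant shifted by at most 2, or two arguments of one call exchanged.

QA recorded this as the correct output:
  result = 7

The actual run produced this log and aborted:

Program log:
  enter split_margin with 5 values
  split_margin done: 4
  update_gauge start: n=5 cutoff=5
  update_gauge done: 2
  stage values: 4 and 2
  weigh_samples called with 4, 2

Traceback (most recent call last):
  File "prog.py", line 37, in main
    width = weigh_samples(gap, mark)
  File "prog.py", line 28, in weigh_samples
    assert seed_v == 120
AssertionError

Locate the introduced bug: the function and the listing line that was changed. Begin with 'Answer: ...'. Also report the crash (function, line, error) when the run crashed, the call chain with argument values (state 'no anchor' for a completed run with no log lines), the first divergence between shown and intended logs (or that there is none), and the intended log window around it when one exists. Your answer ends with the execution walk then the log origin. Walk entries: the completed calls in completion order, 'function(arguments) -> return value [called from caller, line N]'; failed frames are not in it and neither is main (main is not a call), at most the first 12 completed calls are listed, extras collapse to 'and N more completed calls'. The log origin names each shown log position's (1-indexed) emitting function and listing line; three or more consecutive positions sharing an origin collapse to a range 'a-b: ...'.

Answer: the defect is in weigh_samples at line 28.
Key observation: A complete run would log 'derive_floor called with 4, 2' next, but this one stopped at 6 lines.
Crash: weigh_samples, line 28, AssertionError.
Call chain: main -> weigh_samples(4, 2) (called at line 37).
First divergence: position 7 — the faulty run's log ends after 6 lines; the working version continues with 'derive_floor called with 4, 2'.
Intended log window:
  5: stage values: 4 and 2
  6: weigh_samples called with 4, 2
  7: derive_floor called with 4, 2
  8: checkpoint: 2
Execution walk:
  split_margin([4, 9, 5, 5, 12]) -> 4  [called from main, line 34]
  update_gauge([4, 9, 5, 5, 12], 5) -> 2  [called from main, line 35]
Log origin:
  1: logged in split_margin at line 2
  2: logged in split_margin at line 7
  3: logged in update_gauge at line 11
  4: logged in update_gauge at line 16
  5: logged in main at line 36
  6: logged in weigh_samples at line 26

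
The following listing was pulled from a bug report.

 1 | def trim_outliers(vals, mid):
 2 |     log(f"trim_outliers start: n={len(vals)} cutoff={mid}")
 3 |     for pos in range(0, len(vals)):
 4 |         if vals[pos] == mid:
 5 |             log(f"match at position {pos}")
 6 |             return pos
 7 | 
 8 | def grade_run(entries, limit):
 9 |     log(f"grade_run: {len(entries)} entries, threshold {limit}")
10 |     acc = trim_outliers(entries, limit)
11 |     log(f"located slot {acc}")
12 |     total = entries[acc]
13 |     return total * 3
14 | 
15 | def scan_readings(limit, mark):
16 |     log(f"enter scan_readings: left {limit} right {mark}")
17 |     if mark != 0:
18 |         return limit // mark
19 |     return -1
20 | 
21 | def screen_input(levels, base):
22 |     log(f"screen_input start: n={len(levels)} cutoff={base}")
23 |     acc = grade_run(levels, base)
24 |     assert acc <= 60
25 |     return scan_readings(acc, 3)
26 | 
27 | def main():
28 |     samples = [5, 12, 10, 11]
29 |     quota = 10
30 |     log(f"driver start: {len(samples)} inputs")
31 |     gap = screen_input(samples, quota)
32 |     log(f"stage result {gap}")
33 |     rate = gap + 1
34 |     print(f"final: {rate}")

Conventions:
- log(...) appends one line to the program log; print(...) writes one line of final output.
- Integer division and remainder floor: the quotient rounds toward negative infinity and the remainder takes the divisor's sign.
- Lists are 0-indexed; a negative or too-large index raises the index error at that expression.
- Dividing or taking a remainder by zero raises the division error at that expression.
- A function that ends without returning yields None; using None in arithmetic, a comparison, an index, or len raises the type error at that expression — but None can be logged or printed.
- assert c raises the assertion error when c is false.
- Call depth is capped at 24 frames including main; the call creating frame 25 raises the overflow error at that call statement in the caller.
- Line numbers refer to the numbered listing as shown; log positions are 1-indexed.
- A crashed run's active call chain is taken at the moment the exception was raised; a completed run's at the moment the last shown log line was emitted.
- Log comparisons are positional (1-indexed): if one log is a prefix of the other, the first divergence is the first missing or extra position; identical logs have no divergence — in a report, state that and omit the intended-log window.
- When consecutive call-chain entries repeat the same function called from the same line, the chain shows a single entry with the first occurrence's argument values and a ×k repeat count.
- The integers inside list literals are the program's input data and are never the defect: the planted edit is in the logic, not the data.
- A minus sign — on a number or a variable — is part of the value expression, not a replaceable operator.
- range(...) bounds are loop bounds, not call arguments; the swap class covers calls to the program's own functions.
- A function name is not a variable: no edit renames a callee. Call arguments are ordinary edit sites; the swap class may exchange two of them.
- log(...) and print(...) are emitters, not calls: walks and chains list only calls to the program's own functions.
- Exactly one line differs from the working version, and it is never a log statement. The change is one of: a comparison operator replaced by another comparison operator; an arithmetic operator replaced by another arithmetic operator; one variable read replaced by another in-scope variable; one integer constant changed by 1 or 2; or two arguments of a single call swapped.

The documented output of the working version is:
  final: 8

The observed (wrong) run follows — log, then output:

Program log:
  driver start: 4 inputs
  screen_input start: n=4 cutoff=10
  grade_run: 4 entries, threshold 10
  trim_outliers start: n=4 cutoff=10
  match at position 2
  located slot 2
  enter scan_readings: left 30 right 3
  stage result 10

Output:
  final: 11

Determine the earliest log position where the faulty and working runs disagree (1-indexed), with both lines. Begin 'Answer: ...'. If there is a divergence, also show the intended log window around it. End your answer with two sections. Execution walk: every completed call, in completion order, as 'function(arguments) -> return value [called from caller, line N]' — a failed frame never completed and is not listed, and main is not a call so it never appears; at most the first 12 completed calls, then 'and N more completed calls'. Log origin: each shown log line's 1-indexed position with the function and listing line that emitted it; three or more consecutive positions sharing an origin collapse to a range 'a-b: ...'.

Answer: position 7 — the shown line 'enter scan_readings: left 30 right 3' should read 'enter scan_readings: left 30 right 4'.
Intended log window:
  5: match at position 2
  6: located slot 2
  7: enter scan_readings: left 30 right 4
  8: stage result 7
Execution walk:
  trim_outliers([5, 12, 10, 11], 10) -> 2  [called from grade_run, line 10]
  grade_run([5, 12, 10, 11], 10) -> 30  [called from screen_input, line 23]
  scan_readings(30, 3) -> 10  [called from screen_input, line 25]
  screen_input([5, 12, 10, 11], 10) -> 10  [called from main, line 31]
Log origin:
  1: emitted by main (line 30)
  2: emitted by screen_input (line 22)
  3: emitted by grade_run (line 9)
  4: emitted by trim_outliers (line 2)
  5: emitted by trim_outliers (line 5)
  6: emitted by grade_run (line 11)
  7: emitted by scan_readings (line 16)
  8: emitted by main (line 32)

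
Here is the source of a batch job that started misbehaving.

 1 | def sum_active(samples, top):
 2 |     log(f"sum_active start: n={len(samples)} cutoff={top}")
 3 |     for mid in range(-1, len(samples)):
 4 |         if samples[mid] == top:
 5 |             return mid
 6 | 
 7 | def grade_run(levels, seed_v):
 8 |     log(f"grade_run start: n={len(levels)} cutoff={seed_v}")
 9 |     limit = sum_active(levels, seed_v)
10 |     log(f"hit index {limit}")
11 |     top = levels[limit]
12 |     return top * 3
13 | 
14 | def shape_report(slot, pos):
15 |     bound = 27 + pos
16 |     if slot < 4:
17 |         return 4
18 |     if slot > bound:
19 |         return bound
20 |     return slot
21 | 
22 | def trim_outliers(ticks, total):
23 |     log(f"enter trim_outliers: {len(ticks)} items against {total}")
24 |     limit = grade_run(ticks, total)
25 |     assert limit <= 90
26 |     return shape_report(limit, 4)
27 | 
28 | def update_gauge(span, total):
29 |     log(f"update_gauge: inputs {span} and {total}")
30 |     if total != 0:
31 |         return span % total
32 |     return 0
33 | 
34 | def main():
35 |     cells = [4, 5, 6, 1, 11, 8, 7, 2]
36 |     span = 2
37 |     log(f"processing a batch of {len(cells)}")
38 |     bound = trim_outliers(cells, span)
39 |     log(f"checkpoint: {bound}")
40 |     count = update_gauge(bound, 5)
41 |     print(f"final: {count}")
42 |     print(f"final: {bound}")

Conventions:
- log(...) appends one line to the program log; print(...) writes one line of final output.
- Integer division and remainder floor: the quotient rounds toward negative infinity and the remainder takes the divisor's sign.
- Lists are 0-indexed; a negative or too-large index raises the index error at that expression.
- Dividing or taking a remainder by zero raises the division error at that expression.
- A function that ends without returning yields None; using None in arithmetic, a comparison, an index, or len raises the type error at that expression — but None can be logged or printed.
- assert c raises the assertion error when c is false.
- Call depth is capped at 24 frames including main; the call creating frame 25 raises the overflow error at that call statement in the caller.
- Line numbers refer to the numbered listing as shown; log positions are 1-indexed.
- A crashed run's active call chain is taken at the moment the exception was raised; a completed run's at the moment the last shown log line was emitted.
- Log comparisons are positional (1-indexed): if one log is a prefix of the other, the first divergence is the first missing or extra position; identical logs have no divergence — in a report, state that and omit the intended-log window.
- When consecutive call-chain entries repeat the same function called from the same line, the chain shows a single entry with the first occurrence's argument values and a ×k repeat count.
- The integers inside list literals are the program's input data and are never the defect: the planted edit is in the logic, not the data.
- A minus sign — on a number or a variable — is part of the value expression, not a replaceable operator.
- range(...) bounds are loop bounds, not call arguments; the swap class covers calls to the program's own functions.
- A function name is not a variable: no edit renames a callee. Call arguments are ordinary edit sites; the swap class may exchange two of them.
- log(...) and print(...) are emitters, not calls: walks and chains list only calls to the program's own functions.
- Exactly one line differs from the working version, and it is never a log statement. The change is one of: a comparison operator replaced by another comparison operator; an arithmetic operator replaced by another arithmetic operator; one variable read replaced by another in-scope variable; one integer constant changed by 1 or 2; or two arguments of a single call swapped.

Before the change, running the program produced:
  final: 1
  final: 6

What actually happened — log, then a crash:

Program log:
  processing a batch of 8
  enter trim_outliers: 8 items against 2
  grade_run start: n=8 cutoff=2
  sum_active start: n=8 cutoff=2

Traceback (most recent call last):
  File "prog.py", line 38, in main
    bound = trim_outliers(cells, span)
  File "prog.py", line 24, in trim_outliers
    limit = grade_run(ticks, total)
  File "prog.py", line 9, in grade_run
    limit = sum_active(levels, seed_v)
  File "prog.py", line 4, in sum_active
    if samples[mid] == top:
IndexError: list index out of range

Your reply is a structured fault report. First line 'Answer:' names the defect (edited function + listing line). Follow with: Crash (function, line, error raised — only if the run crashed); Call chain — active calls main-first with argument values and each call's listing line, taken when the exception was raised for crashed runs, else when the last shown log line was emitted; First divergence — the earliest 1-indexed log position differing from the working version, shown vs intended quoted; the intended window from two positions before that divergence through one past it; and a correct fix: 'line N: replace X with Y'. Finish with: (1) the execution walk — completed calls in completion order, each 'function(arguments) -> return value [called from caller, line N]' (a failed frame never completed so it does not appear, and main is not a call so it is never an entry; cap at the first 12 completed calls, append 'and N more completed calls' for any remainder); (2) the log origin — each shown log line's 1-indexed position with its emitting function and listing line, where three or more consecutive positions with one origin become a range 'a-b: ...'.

Answer: the defect is in sum_active at line 3.
Core observation: The faulty run's log stops after 4 lines; the working version's next line would be 'hit index 7'.
Crash: sum_active, line 4, IndexError.
Call chain: main -> trim_outliers([4, 5, 6, 1, 11, 8, 7, 2], 2) (called at line 38) -> grade_run([4, 5, 6, 1, 11, 8, 7, 2], 2) (called at line 24) -> sum_active([4, 5, 6, 1, 11, 8, 7, 2], 2) (called at line 9).
First divergence: position 5 — after 4 matching lines the faulty run goes silent; intended next line 'hit index 7'.
Intended log window:
  3: grade_run start: n=8 cutoff=2
  4: sum_active start: n=8 cutoff=2
  5: hit index 7
  6: checkpoint: 6
Execution walk:
  (no call completed)
Log origins:
  1: logged in main at line 37
  2: logged in trim_outliers at line 23
  3: logged in grade_run at line 8
  4: logged in sum_active at line 2
A correct fix: line 3: replace `-1` with `0`.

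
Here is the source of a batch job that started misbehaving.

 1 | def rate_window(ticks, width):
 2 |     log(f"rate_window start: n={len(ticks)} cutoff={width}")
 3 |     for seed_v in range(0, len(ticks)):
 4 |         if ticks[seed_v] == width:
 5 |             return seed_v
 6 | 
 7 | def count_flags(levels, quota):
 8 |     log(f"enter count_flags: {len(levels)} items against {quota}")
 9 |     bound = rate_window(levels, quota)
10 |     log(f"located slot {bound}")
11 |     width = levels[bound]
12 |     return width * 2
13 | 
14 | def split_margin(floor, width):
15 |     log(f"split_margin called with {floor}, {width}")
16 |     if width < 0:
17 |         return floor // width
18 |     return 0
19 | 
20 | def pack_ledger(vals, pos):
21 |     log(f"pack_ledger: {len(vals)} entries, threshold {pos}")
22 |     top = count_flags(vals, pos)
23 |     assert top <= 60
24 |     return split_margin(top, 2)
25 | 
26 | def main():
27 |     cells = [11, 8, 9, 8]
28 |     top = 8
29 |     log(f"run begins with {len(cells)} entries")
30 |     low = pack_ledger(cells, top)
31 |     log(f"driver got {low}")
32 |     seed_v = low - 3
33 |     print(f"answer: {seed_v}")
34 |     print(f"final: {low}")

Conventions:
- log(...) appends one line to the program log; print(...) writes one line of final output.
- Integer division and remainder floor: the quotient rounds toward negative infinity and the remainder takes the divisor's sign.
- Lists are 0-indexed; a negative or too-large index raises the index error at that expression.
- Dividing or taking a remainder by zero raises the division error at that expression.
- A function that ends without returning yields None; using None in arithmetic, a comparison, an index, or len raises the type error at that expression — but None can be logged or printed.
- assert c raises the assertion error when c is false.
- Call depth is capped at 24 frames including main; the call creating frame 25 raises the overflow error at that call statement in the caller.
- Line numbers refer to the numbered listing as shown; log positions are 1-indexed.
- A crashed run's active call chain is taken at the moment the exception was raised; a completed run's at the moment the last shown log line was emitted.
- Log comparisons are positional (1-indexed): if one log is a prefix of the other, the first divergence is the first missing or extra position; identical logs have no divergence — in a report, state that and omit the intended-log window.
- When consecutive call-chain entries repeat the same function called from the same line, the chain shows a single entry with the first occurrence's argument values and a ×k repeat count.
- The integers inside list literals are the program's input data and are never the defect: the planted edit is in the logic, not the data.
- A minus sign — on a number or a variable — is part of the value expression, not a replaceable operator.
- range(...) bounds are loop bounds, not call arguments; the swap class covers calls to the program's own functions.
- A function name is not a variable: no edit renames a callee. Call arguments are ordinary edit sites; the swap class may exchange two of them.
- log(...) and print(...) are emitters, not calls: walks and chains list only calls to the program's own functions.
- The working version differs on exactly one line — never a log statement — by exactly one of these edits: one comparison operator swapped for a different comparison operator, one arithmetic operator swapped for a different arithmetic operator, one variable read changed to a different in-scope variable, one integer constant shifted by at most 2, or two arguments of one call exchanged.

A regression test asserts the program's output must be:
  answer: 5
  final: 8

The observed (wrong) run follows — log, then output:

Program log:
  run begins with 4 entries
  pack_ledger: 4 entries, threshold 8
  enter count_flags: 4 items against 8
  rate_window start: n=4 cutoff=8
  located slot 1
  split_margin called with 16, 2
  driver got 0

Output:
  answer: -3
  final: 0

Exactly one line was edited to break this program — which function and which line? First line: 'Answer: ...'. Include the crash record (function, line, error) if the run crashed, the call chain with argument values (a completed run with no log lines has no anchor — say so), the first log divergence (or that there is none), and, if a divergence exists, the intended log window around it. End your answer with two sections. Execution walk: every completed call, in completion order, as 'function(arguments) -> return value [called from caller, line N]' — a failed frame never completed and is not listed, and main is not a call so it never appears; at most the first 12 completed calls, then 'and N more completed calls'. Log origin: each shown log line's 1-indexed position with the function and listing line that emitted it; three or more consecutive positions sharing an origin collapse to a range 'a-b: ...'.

Answer: the defect is in split_margin at line 16.
Core observation: The earliest visible damage is log position 7 — 'driver got 0' rather than the intended 'driver got 8'.
Call chain: main.
First divergence: position 7 — the shown line 'driver got 0' should read 'driver got 8'.
Intended log window:
  5: located slot 1
  6: split_margin called with 16, 2
  7: driver got 8
Execution walk:
  rate_window([11, 8, 9, 8], 8) -> 1  [called from count_flags, line 9]
  count_flags([11, 8, 9, 8], 8) -> 16  [called from pack_ledger, line 22]
  split_margin(16, 2) -> 0  [called from pack_ledger, line 24]
  pack_ledger([11, 8, 9, 8], 8) -> 0  [called from main, line 30]
Log origins:
  1: emitted by main (line 29)
  2: emitted by pack_ledger (line 21)
  3: emitted by count_flags (line 8)
  4: emitted by rate_window (line 2)
  5: emitted by count_flags (line 10)
  6: emitted by split_margin (line 15)
  7: emitted by main (line 31)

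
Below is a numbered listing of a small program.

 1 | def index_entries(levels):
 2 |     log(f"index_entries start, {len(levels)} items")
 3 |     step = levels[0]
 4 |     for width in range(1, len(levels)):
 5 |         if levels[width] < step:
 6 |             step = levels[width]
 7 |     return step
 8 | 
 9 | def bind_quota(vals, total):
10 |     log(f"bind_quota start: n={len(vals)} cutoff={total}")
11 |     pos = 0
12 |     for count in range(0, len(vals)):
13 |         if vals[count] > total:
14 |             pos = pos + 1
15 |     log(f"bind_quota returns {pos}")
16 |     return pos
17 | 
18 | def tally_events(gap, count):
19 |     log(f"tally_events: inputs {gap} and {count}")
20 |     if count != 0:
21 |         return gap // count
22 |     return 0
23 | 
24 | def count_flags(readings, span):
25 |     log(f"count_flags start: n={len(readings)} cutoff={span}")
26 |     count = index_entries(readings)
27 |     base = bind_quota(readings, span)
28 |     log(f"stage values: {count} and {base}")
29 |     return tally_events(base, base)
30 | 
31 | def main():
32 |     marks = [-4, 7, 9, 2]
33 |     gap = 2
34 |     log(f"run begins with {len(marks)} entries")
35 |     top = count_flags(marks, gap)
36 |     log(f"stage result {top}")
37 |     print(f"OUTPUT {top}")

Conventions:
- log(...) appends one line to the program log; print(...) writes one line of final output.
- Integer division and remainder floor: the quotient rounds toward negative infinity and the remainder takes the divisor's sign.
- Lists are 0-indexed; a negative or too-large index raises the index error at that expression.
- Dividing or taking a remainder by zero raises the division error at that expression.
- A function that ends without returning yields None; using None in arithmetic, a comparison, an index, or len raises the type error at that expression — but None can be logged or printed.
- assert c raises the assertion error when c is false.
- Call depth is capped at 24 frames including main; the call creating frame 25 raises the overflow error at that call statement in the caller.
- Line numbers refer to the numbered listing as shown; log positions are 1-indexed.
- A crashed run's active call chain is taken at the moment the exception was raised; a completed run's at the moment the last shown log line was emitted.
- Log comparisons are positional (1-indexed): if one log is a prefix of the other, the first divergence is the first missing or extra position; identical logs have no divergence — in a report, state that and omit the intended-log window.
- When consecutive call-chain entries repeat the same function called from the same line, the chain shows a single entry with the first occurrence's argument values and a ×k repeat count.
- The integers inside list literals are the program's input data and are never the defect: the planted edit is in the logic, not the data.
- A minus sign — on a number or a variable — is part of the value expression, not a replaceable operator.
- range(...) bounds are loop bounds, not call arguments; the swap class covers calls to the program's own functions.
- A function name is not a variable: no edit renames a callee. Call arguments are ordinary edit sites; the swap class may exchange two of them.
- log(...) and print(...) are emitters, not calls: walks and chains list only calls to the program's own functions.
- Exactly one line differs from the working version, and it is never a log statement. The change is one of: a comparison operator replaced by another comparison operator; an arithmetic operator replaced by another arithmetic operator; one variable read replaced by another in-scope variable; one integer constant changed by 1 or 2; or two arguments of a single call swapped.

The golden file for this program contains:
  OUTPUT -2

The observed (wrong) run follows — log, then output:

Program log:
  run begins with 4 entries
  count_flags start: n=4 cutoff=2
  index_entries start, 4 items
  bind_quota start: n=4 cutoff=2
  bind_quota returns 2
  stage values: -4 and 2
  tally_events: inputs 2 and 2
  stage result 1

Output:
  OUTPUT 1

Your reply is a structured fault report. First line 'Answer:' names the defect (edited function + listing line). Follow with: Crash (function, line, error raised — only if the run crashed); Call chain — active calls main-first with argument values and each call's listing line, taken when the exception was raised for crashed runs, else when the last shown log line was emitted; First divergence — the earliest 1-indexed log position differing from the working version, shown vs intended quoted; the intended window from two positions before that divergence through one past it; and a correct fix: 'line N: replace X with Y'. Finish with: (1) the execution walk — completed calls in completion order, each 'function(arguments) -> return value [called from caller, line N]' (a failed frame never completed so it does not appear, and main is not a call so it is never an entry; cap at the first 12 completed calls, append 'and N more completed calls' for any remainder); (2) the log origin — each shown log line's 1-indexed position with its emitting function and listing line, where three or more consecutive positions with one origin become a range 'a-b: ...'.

Answer: the defect is in count_flags at line 29.
Key observation: Log line 7 is where behavior first shows: 'tally_events: inputs 2 and 2' appears instead of 'tally_events: inputs -4 and 2'.
Call chain: main.
First divergence: position 7 — shown 'tally_events: inputs 2 and 2', intended 'tally_events: inputs -4 and 2'.
Intended log window:
  5: bind_quota returns 2
  6: stage values: -4 and 2
  7: tally_events: inputs -4 and 2
  8: stage result -2
Execution walk:
  index_entries([-4, 7, 9, 2]) -> -4  [called from count_flags, line 26]
  bind_quota([-4, 7, 9, 2], 2) -> 2  [called from count_flags, line 27]
  tally_events(2, 2) -> 1  [called from count_flags, line 29]
  count_flags([-4, 7, 9, 2], 2) -> 1  [called from main, line 35]
Log origin:
  1 — main, line 34
  2 — count_flags, line 25
  3 — index_entries, line 2
  4 — bind_quota, line 10
  5 — bind_quota, line 15
  6 — count_flags, line 28
  7 — tally_events, line 19
  8 — main, line 36
A correct fix: line 29: replace `tally_events(base, base)` with `tally_events(count, base)`.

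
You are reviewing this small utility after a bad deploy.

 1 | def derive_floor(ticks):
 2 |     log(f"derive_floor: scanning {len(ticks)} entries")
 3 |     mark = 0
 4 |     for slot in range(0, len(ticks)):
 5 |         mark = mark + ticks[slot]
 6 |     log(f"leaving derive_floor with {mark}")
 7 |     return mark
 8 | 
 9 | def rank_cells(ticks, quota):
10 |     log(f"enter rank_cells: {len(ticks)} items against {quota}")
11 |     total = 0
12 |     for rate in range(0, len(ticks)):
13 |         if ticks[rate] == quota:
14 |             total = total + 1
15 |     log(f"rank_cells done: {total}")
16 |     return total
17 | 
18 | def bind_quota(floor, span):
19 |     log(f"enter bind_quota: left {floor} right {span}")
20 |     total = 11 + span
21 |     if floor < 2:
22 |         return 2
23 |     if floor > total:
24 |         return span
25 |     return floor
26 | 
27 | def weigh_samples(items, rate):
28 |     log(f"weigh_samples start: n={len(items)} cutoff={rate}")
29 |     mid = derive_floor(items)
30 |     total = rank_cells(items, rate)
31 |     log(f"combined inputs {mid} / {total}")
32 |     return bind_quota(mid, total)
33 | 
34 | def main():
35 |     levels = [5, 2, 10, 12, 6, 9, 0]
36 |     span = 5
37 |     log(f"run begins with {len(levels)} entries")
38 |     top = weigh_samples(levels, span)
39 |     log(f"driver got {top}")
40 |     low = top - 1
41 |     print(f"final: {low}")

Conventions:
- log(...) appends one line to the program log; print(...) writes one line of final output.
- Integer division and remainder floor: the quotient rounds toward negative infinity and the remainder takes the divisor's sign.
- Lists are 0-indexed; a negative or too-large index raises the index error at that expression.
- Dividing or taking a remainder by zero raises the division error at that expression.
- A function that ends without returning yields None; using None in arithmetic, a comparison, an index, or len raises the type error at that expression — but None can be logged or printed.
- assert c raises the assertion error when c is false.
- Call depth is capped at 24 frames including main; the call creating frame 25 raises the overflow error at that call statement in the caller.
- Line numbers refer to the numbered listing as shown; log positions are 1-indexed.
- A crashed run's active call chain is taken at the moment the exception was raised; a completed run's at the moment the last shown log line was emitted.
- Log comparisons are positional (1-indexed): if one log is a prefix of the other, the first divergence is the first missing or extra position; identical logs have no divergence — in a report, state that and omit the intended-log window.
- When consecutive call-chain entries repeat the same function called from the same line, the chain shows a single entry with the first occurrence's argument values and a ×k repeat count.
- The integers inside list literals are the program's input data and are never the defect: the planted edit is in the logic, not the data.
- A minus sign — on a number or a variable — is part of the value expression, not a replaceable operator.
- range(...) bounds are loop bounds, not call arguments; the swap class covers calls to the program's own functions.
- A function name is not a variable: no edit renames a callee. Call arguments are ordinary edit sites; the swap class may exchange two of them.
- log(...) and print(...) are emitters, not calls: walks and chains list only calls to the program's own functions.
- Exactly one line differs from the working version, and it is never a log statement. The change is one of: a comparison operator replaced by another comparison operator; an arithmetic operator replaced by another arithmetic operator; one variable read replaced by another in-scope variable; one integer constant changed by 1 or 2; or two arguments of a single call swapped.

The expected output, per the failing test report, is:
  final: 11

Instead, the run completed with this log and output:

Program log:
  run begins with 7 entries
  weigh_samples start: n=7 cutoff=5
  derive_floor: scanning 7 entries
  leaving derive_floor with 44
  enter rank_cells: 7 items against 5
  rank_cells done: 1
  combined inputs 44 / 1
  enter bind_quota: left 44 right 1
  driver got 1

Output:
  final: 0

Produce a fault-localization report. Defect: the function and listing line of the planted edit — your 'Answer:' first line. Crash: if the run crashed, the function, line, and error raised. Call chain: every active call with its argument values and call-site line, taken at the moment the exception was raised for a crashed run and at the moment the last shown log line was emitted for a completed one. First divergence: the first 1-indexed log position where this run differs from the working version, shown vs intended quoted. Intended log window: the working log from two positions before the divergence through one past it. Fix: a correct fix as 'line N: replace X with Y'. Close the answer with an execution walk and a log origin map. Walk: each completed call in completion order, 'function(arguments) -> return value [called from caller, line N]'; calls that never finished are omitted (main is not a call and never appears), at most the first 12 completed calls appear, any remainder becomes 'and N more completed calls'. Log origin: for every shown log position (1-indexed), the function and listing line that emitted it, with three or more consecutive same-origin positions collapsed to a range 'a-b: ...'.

Answer: the defect is in bind_quota at line 24.
The tell: Position 9 is the first bad log line: 'driver got 1' should read 'driver got 12'.
Call chain: main.
First divergence: at position 9 the run shows 'driver got 1' where the working version logs 'driver got 12'.
Intended log window:
  7: combined inputs 44 / 1
  8: enter bind_quota: left 44 right 1
  9: driver got 12
Execution walk:
  derive_floor([5, 2, 10, 12, 6, 9, 0]) -> 44  [called from weigh_samples, line 29]
  rank_cells([5, 2, 10, 12, 6, 9, 0], 5) -> 1  [called from weigh_samples, line 30]
  bind_quota(44, 1) -> 1  [called from weigh_samples, line 32]
  weigh_samples([5, 2, 10, 12, 6, 9, 0], 5) -> 1  [called from main, line 38]
Log origins:
  1 — main, line 37
  2 — weigh_samples, line 28
  3 — derive_floor, line 2
  4 — derive_floor, line 6
  5 — rank_cells, line 10
  6 — rank_cells, line 15
  7 — weigh_samples, line 31
  8 — bind_quota, line 19
  9 — main, line 39
A correct fix: line 24: replace `span` with `total`.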